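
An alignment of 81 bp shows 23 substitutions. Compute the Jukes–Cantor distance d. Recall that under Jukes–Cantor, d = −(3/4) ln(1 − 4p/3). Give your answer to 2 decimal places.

p = 23/81 ≈ 0.283951.
d = −(3/4) ln(1 − 4p/3) = −0.75 ln(1 − 0.378601) = −0.75 ln(0.621399)
  = −0.75 × (-0.475782) = 0.356837 substitutions/site.

0.36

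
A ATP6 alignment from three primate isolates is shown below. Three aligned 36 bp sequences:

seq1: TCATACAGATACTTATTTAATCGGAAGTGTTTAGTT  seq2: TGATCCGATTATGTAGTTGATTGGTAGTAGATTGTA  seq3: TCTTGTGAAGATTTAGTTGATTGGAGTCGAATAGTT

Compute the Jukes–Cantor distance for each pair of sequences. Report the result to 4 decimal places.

d(seq1,seq2) = 0.6735, d(seq1,seq3) = 0.6082, d(seq2,seq3) = 0.6082

seq1–seq2: 16/36 sites differ → p ≈ 0.444444, d = −0.75 ln(1 − 0.592592) = 0.673455 ≈ 0.6735.
seq1–seq3: 15/36 sites differ → p ≈ 0.416667, d = −0.75 ln(1 − 0.555556) = 0.608198 ≈ 0.6082.
seq2–seq3: 15/36 sites differ → p ≈ 0.416667, d = −0.75 ln(1 − 0.555556) = 0.608198 ≈ 0.6082.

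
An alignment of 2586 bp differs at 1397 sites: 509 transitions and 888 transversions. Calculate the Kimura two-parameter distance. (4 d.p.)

0.9581

P = 509/2586 ≈ 0.196829 and Q = 888/2586 ≈ 0.343387.
Under the Kimura two-parameter model, d = −½ ln(1 − 2P − Q) − ¼ ln(1 − 2Q).
1 − 2P − Q = 0.262955, giving −½ ln(0.262955) = 0.667886.
1 − 2Q = 0.313226, giving −¼ ln(0.313226) = 0.290208.
d = 0.667886 + 0.290208 = 0.958094.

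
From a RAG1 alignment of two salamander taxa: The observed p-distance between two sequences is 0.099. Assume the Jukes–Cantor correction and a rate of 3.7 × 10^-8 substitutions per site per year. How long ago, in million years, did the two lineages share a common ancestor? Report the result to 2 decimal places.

1.43

d = −(3/4) ln(1 − 4p/3) = −0.75 ln(1 − 0.132) = −0.75 ln(0.868)
  = −0.75 × (-0.141564) = 0.106173 substitutions/site.
Under a molecular clock d = 2μt, so t = d/(2μ) = 0.106173 / (2 × 3.7 × 10^-8) = 1.43 million years.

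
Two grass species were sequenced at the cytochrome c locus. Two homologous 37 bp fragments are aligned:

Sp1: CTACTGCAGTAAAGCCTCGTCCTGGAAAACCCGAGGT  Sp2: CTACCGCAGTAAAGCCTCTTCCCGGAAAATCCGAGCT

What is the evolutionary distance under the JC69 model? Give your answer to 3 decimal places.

0.149

The sequences differ at 5 of 37 sites (5, 19, 23, 30, 36), so p = 5/37 ≈ 0.135135.
d = −(3/4) ln(1 − 4p/3) = −0.75 ln(1 − 0.18018) = −0.75 ln(0.81982)
  = −0.75 × (-0.198670) = 0.149003 substitutions/site.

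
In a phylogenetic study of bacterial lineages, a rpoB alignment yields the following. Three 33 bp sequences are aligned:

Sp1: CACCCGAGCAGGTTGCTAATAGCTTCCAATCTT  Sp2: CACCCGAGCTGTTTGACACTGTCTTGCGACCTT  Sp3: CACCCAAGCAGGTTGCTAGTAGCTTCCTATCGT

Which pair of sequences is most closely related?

Sp1 and Sp3

Sp1–Sp2: 10/33 differ, p = 0.303, d = 0.388.
Sp1–Sp3: 4/33 differ, p = 0.121, d = 0.132.
Sp2–Sp3: 12/33 differ, p = 0.364, d = 0.497.
The smallest distance is between Sp1 and Sp3.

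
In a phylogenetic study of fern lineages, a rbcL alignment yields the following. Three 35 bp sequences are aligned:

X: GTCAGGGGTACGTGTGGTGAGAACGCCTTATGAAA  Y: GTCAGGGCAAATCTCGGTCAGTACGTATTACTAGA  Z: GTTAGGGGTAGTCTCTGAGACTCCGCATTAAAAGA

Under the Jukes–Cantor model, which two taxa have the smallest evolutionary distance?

X–Y: 14/35 differ, p = 0.400, d = 0.572.
X–Z: 15/35 differ, p = 0.429, d = 0.635.
Y–Z: 12/35 differ, p = 0.343, d = 0.458.
The smallest distance is between Y and Z.

Y and Z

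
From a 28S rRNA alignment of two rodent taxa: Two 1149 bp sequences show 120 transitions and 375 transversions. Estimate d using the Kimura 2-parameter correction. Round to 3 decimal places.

0.648

P = 120/1149 ≈ 0.104439 and Q = 375/1149 ≈ 0.326371.
Under the Kimura two-parameter model, d = −½ ln(1 − 2P − Q) − ¼ ln(1 − 2Q).
1 − 2P − Q = 0.464751, giving −½ ln(0.464751) = 0.383127.
1 − 2Q = 0.347258, giving −¼ ln(0.347258) = 0.264422.
d = 0.383127 + 0.264422 = 0.647549.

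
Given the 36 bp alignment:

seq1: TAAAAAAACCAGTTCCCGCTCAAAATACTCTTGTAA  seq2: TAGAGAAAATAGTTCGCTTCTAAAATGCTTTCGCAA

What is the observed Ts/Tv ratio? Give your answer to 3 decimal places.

3.333

Transitions are A↔G and C↔T; transversions are all other mismatches.
Transitions: 10. Transversions: 3.
R = 10/3 = 3.333333… ≈ 3.333 (to 3 d.p.).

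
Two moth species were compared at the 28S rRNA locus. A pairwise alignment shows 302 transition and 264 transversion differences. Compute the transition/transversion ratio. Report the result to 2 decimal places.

R = 302/264 = 1.143939… ≈ 1.14 (to 2 d.p.).

1.14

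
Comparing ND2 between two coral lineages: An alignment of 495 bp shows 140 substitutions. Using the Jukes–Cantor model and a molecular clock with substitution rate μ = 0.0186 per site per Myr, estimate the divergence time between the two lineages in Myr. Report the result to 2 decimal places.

p = 140/495 ≈ 0.282828.
d = −(3/4) ln(1 − 4p/3) = −0.75 ln(1 − 0.377104) = −0.75 ln(0.622896)
  = −0.75 × (-0.473376) = 0.355032 substitutions/site.
Under a molecular clock d = 2μt, so t = d/(2μ) = 0.355032 / (2 × 0.0186) = 9.54 Myr.

9.54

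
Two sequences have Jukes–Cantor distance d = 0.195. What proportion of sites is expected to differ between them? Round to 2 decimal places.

0.17

p = (3/4)(1 − e^(−4d/3)) = 0.75 × (1 − e^(-0.26)) = 0.75 × (1 − 0.771052) = 0.171711.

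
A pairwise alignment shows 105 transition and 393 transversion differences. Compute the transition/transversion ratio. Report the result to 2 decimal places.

R = 105/393 = 0.267175… ≈ 0.27 (to 2 d.p.).

0.27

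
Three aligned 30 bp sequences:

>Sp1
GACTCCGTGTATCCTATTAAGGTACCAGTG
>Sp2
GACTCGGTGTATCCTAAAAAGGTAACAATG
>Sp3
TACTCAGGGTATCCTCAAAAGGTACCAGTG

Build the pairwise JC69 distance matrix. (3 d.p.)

Sp1–Sp2: 5/30 sites differ → p ≈ 0.166667, d = −0.75 ln(1 − 0.222223) = 0.188487 ≈ 0.188.
Sp1–Sp3: 6/30 sites differ → p = 0.2, d = −0.75 ln(1 − 0.266667) = 0.232617 ≈ 0.233.
Sp2–Sp3: 6/30 sites differ → p = 0.2, d = −0.75 ln(1 − 0.266667) = 0.232617 ≈ 0.233.

d(Sp1,Sp2) = 0.188, d(Sp1,Sp3) = 0.233, d(Sp2,Sp3) = 0.233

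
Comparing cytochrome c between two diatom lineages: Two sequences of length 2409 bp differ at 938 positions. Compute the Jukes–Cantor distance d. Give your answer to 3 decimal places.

0.549

p = 938/2409 ≈ 0.389373.
d = −(3/4) ln(1 − 4p/3) = −0.75 ln(1 − 0.519164) = −0.75 ln(0.480836)
  = −0.75 × (-0.732229) = 0.549172 substitutions/site.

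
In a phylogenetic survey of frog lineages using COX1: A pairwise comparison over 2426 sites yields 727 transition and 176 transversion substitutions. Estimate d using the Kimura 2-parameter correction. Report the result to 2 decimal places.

0.60

P = 727/2426 ≈ 0.29967 and Q = 176/2426 ≈ 0.072547.
Under the Kimura two-parameter model, d = −½ ln(1 − 2P − Q) − ¼ ln(1 − 2Q).
1 − 2P − Q = 0.328113, giving −½ ln(0.328113) = 0.557199.
1 − 2Q = 0.854906, giving −¼ ln(0.854906) = 0.039191.
d = 0.557199 + 0.039191 = 0.596390.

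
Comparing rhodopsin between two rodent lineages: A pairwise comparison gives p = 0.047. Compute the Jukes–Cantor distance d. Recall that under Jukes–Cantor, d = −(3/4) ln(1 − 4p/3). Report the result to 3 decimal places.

0.049

d = −(3/4) ln(1 − 4p/3) = −0.75 ln(1 − 0.062667) = −0.75 ln(0.937333)
  = −0.75 × (-0.064717) = 0.048538 substitutions/site.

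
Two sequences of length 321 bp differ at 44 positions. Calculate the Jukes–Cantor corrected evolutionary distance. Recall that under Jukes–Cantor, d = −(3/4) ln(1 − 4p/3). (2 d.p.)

p = 44/321 ≈ 0.137072.
d = −(3/4) ln(1 − 4p/3) = −0.75 ln(1 − 0.182763) = −0.75 ln(0.817237)
  = −0.75 × (-0.201826) = 0.151370 substitutions/site.

0.15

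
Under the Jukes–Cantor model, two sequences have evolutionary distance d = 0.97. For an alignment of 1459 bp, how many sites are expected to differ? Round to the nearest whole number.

Invert JC69: p = (3/4)(1 − e^(−4d/3)) = 0.75 × (1 − e^(-1.293333)) = 0.75 × (1 − 0.274355) = 0.544234.
Expected differing sites = pL ≈ 0.544234 × 1459 = 794.037406 ≈ 794.

794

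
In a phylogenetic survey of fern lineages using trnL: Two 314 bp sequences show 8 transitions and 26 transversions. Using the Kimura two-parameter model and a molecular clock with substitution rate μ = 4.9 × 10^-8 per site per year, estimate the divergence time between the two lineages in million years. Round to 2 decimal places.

P = 8/314 ≈ 0.025478 and Q = 26/314 ≈ 0.082803.
Under the Kimura two-parameter model, d = −½ ln(1 − 2P − Q) − ¼ ln(1 − 2Q).
1 − 2P − Q = 0.866241, giving −½ ln(0.866241) = 0.071796.
1 − 2Q = 0.834394, giving −¼ ln(0.834394) = 0.045262.
d = 0.071796 + 0.045262 = 0.117058.
Under a molecular clock d = 2μt, so t = d/(2μ) = 0.117058 / (2 × 4.9 × 10^-8) = 1.19 million years.

1.19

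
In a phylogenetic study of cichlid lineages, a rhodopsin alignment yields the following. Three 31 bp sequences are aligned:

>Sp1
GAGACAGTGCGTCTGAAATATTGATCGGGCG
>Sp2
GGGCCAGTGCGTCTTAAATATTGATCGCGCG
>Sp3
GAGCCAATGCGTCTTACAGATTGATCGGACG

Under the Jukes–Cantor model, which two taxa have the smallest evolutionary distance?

Sp1 and Sp2

Sp1–Sp2: 4/31 differ, p = 0.129, d = 0.142.
Sp1–Sp3: 6/31 differ, p = 0.194, d = 0.224.
Sp2–Sp3: 6/31 differ, p = 0.194, d = 0.224.
The smallest distance is between Sp1 and Sp2.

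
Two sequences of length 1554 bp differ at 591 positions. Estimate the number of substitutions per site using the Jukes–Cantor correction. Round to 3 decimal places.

0.531

p = 591/1554 ≈ 0.380309.
d = −(3/4) ln(1 − 4p/3) = −0.75 ln(1 − 0.507079) = −0.75 ln(0.492921)
  = −0.75 × (-0.707406) = 0.530555 substitutions/site.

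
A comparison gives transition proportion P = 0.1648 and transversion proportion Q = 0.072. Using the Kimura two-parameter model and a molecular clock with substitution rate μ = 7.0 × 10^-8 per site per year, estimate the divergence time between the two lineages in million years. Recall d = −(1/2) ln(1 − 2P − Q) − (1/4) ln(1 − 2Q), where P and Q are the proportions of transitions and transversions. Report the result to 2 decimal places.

Under the Kimura two-parameter model, d = −½ ln(1 − 2P − Q) − ¼ ln(1 − 2Q).
1 − 2P − Q = 0.5984, giving −½ ln(0.5984) = 0.256748.
1 − 2Q = 0.856, giving −¼ ln(0.856) = 0.038871.
d = 0.256748 + 0.038871 = 0.295619.
Under a molecular clock d = 2μt, so t = d/(2μ) = 0.295619 / (2 × 7.0 × 10^-8) = 2.11 million years.

2.11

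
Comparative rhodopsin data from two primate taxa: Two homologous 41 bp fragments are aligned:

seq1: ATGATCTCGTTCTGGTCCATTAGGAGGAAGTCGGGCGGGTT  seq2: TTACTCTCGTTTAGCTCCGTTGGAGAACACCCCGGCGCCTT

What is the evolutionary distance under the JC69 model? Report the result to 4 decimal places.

0.6603

The sequences differ at 18 of 41 sites, so p = 18/41 ≈ 0.439024.
d = −(3/4) ln(1 − 4p/3) = −0.75 ln(1 − 0.585365) = −0.75 ln(0.414635)
  = −0.75 × (-0.880357) = 0.660268 substitutions/site.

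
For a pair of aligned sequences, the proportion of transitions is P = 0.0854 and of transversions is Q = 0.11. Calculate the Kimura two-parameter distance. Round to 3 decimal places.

Under the Kimura two-parameter model, d = −½ ln(1 − 2P − Q) − ¼ ln(1 − 2Q).
1 − 2P − Q = 0.7192, giving −½ ln(0.7192) = 0.164808.
1 − 2Q = 0.78, giving −¼ ln(0.78) = 0.062115.
d = 0.164808 + 0.062115 = 0.226923.

0.227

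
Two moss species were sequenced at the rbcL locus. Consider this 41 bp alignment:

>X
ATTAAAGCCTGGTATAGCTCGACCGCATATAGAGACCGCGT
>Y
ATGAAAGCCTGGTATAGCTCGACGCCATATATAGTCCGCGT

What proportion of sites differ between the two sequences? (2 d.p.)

0.12

The sequences differ at 5 of 41 positions (sites 3, 24, 25, 32, 35).
p = 5/41 = 0.121951… ≈ 0.12 (to 2 d.p.).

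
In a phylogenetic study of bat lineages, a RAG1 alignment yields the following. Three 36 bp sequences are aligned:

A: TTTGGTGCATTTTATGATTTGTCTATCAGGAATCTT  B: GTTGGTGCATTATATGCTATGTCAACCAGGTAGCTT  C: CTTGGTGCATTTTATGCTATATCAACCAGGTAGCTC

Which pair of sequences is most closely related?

A–B: 8/36 differ, p = 0.222, d = 0.264.
A–C: 9/36 differ, p = 0.250, d = 0.304.
B–C: 4/36 differ, p = 0.111, d = 0.120.
The smallest distance is between B and C.

B and C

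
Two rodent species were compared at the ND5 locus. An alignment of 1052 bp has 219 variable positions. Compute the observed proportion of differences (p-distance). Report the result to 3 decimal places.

p = 219/1052 = 0.208174… ≈ 0.208 (to 3 d.p.).

0.208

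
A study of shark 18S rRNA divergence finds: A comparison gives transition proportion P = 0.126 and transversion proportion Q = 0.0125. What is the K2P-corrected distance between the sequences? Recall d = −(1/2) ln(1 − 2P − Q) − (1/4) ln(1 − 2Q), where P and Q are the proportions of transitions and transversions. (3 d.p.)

Under the Kimura two-parameter model, d = −½ ln(1 − 2P − Q) − ¼ ln(1 − 2Q).
1 − 2P − Q = 0.7355, giving −½ ln(0.7355) = 0.153602.
1 − 2Q = 0.975, giving −¼ ln(0.975) = 0.006329.
d = 0.153602 + 0.006329 = 0.159931.

0.160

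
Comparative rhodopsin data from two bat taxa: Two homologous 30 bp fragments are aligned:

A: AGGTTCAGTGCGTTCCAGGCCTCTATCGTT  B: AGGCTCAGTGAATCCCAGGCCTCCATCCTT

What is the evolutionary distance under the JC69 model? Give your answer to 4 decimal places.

The sequences differ at 6 of 30 sites (4, 11, 12, 14, 24, 28), so p = 6/30 = 0.2.
d = −(3/4) ln(1 − 4p/3) = −0.75 ln(1 − 0.266667) = −0.75 ln(0.733333)
  = −0.75 × (-0.310155) = 0.232616 substitutions/site.

0.2326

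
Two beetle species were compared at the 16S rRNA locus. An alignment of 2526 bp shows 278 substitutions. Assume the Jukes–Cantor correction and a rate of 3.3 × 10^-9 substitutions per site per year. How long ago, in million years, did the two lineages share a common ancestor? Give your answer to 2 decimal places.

p = 278/2526 ≈ 0.110055.
d = −(3/4) ln(1 − 4p/3) = −0.75 ln(1 − 0.14674) = −0.75 ln(0.85326)
  = −0.75 × (-0.158691) = 0.119018 substitutions/site.
Under a molecular clock d = 2μt, so t = d/(2μ) = 0.119018 / (2 × 3.3 × 10^-9) = 18.03 million years.

18.03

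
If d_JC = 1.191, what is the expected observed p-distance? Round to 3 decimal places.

p = (3/4)(1 − e^(−4d/3)) = 0.75 × (1 − e^(-1.588)) = 0.75 × (1 − 0.204334) = 0.596750.

0.597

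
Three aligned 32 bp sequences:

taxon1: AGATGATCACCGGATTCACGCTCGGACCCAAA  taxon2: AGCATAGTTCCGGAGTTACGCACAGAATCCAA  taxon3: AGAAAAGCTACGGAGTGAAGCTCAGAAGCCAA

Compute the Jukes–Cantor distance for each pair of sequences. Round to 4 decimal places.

d(taxon1,taxon2) = 0.5851, d(taxon1,taxon3) = 0.5199, d(taxon2,taxon3) = 0.3041

taxon1–taxon2: 13/32 sites differ → p = 0.40625, d = −0.75 ln(1 − 0.541667) = 0.585119 ≈ 0.5851.
taxon1–taxon3: 12/32 sites differ → p = 0.375, d = −0.75 ln(1 − 0.5) = 0.519860 ≈ 0.5199.
taxon2–taxon3: 8/32 sites differ → p = 0.25, d = −0.75 ln(1 − 0.333333) = 0.304098 ≈ 0.3041.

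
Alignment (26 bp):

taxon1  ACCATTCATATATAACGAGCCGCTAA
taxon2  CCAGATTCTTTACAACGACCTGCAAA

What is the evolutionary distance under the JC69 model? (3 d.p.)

0.623

The sequences differ at 11 of 26 sites, so p = 11/26 ≈ 0.423077.
d = −(3/4) ln(1 − 4p/3) = −0.75 ln(1 − 0.564103) = −0.75 ln(0.435897)
  = −0.75 × (-0.830349) = 0.622762 substitutions/site.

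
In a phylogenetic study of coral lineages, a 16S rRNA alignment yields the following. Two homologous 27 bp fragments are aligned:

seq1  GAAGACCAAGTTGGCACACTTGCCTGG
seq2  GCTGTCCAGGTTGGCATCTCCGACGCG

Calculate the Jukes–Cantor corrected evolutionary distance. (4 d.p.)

0.6735

The sequences differ at 12 of 27 sites, so p = 12/27 ≈ 0.444444.
d = −(3/4) ln(1 − 4p/3) = −0.75 ln(1 − 0.592592) = −0.75 ln(0.407408)
  = −0.75 × (-0.897940) = 0.673455 substitutions/site.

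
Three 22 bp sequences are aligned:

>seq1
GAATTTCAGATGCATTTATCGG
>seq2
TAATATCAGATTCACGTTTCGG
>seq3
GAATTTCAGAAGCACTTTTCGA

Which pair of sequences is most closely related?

seq1 and seq3

seq1–seq2: 6/22 differ, p = 0.273, d = 0.339.
seq1–seq3: 4/22 differ, p = 0.182, d = 0.208.
seq2–seq3: 6/22 differ, p = 0.273, d = 0.339.
The smallest distance is between seq1 and seq3.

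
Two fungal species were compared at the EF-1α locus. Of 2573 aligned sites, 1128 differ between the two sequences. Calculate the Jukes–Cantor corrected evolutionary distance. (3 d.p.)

p = 1128/2573 ≈ 0.438399.
d = −(3/4) ln(1 − 4p/3) = −0.75 ln(1 − 0.584532) = −0.75 ln(0.415468)
  = −0.75 × (-0.878350) = 0.658763 substitutions/site.

0.659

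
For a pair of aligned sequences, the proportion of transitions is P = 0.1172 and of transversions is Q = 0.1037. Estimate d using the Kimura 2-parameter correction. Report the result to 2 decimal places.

Under the Kimura two-parameter model, d = −½ ln(1 − 2P − Q) − ¼ ln(1 − 2Q).
1 − 2P − Q = 0.6619, giving −½ ln(0.6619) = 0.206320.
1 − 2Q = 0.7926, giving −¼ ln(0.7926) = 0.058109.
d = 0.206320 + 0.058109 = 0.264429.

0.26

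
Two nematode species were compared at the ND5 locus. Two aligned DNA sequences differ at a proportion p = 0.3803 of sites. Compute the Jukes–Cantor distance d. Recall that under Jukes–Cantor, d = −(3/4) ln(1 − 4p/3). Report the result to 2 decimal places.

d = −(3/4) ln(1 − 4p/3) = −0.75 ln(1 − 0.507067) = −0.75 ln(0.492933)
  = −0.75 × (-0.707382) = 0.530537 substitutions/site.

0.53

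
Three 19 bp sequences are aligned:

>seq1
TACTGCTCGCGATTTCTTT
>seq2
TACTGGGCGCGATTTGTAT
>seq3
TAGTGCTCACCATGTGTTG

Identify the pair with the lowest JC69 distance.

seq1–seq2: 4/19 differ, p = 0.211, d = 0.247.
seq1–seq3: 6/19 differ, p = 0.316, d = 0.410.
seq2–seq3: 8/19 differ, p = 0.421, d = 0.618.
The smallest distance is between seq1 and seq2.

seq1 and seq2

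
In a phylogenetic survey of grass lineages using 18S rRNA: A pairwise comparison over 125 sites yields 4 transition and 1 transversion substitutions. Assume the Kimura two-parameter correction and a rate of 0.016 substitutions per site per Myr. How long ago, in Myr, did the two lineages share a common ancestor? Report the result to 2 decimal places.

1.29

P = 4/125 = 0.032 and Q = 1/125 = 0.008.
Under the Kimura two-parameter model, d = −½ ln(1 − 2P − Q) − ¼ ln(1 − 2Q).
1 − 2P − Q = 0.928, giving −½ ln(0.928) = 0.037362.
1 − 2Q = 0.984, giving −¼ ln(0.984) = 0.004032.
d = 0.037362 + 0.004032 = 0.041394.
Under a molecular clock d = 2μt, so t = d/(2μ) = 0.041394 / (2 × 0.016) = 1.29 Myr.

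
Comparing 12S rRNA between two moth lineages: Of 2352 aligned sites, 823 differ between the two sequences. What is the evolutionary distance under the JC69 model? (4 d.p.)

p = 823/2352 ≈ 0.349915.
d = −(3/4) ln(1 − 4p/3) = −0.75 ln(1 − 0.466553) = −0.75 ln(0.533447)
  = −0.75 × (-0.628396) = 0.471297 substitutions/site.

0.4713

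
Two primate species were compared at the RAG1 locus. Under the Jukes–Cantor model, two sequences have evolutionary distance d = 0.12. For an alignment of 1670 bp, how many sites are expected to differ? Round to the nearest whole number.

185

Invert JC69: p = (3/4)(1 − e^(−4d/3)) = 0.75 × (1 − e^(-0.16)) = 0.75 × (1 − 0.852144) = 0.110892.
Expected differing sites = pL ≈ 0.110892 × 1670 = 185.18964 ≈ 185.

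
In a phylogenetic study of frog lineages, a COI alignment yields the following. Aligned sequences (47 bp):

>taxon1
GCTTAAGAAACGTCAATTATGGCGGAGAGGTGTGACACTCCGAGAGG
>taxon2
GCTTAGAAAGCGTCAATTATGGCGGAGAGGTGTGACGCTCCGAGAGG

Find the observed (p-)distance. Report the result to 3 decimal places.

The sequences differ at 4 of 47 positions (sites 6, 7, 10, 37).
p = 4/47 = 0.085106… ≈ 0.085 (to 3 d.p.).

0.085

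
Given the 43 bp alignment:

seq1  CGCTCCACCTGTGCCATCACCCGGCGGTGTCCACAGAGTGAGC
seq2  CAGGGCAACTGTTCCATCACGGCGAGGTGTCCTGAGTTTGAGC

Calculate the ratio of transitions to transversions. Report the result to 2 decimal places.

Transitions are A↔G and C↔T; transversions are all other mismatches.
Transitions: 1. Transversions: 13.
R = 1/13 = 0.076923… ≈ 0.08 (to 2 d.p.).

0.08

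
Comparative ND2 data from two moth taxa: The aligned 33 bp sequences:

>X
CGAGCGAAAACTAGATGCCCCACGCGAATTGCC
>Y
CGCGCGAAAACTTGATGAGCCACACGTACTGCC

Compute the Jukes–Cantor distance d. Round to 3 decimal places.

0.249

The sequences differ at 7 of 33 sites (3, 13, 18, 19, 24, 27, 29), so p = 7/33 ≈ 0.212121.
d = −(3/4) ln(1 − 4p/3) = −0.75 ln(1 − 0.282828) = −0.75 ln(0.717172)
  = −0.75 × (-0.332440) = 0.249330 substitutions/site.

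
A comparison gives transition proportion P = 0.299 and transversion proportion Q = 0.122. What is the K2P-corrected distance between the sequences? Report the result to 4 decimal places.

Under the Kimura two-parameter model, d = −½ ln(1 − 2P − Q) − ¼ ln(1 − 2Q).
1 − 2P − Q = 0.28, giving −½ ln(0.28) = 0.636483.
1 − 2Q = 0.756, giving −¼ ln(0.756) = 0.069928.
d = 0.636483 + 0.069928 = 0.706411.

0.7064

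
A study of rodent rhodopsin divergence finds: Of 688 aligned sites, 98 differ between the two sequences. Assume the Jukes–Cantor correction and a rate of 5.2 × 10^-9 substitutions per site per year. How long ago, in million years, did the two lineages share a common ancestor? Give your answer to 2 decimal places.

15.19

p = 98/688 ≈ 0.142442.
d = −(3/4) ln(1 − 4p/3) = −0.75 ln(1 − 0.189923) = −0.75 ln(0.810077)
  = −0.75 × (-0.210626) = 0.157970 substitutions/site.
Under a molecular clock d = 2μt, so t = d/(2μ) = 0.157970 / (2 × 5.2 × 10^-9) = 15.19 million years.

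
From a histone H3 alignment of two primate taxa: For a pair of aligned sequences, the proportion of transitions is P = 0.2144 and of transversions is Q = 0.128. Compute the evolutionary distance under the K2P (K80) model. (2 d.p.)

Under the Kimura two-parameter model, d = −½ ln(1 − 2P − Q) − ¼ ln(1 − 2Q).
1 − 2P − Q = 0.4432, giving −½ ln(0.4432) = 0.406867.
1 − 2Q = 0.744, giving −¼ ln(0.744) = 0.073929.
d = 0.406867 + 0.073929 = 0.480796.

0.48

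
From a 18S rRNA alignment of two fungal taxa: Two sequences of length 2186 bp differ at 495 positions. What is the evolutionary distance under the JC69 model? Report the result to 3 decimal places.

p = 495/2186 ≈ 0.226441.
d = −(3/4) ln(1 − 4p/3) = −0.75 ln(1 − 0.301921) = −0.75 ln(0.698079)
  = −0.75 × (-0.359423) = 0.269567 substitutions/site.

0.270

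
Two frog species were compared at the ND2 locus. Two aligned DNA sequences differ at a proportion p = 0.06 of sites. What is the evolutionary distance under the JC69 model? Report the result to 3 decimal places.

d = −(3/4) ln(1 − 4p/3) = −0.75 ln(1 − 0.08) = −0.75 ln(0.92)
  = −0.75 × (-0.083382) = 0.062537 substitutions/site.

0.063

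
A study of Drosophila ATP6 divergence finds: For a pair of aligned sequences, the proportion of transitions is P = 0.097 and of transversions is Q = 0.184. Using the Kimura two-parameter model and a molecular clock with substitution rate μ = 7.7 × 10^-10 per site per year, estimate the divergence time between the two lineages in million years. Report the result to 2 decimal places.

Under the Kimura two-parameter model, d = −½ ln(1 − 2P − Q) − ¼ ln(1 − 2Q).
1 − 2P − Q = 0.622, giving −½ ln(0.622) = 0.237408.
1 − 2Q = 0.632, giving −¼ ln(0.632) = 0.114716.
d = 0.237408 + 0.114716 = 0.352124.
Under a molecular clock d = 2μt, so t = d/(2μ) = 0.352124 / (2 × 7.7 × 10^-10) = 228.65 million years.

228.65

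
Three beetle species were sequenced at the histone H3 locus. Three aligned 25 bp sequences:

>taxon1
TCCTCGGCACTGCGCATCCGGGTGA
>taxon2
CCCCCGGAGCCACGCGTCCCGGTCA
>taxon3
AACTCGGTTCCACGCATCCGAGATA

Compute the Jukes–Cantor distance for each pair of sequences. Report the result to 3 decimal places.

d(taxon1,taxon2) = 0.490, d(taxon1,taxon3) = 0.490, d(taxon2,taxon3) = 0.572

taxon1–taxon2: 9/25 sites differ → p = 0.36, d = −0.75 ln(1 − 0.48) = 0.490445 ≈ 0.490.
taxon1–taxon3: 9/25 sites differ → p = 0.36, d = −0.75 ln(1 − 0.48) = 0.490445 ≈ 0.490.
taxon2–taxon3: 10/25 sites differ → p = 0.4, d = −0.75 ln(1 − 0.533333) = 0.571605 ≈ 0.572.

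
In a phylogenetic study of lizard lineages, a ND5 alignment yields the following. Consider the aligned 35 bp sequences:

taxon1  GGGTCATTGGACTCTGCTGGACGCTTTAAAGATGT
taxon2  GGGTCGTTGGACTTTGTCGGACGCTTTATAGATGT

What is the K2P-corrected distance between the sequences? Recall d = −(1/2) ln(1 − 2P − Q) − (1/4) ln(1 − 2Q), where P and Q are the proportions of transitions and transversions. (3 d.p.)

Of 35 sites, 4 differences are transitions and 1 are transversions, so P = 4/35 ≈ 0.114286 and Q = 1/35 ≈ 0.028571.
Under the Kimura two-parameter model, d = −½ ln(1 − 2P − Q) − ¼ ln(1 − 2Q).
1 − 2P − Q = 0.742857, giving −½ ln(0.742857) = 0.148626.
1 − 2Q = 0.942858, giving −¼ ln(0.942858) = 0.014710.
d = 0.148626 + 0.014710 = 0.163336.

0.163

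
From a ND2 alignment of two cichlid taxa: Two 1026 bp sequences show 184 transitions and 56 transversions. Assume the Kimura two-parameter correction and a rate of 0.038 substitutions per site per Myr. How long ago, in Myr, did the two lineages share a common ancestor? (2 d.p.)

P = 184/1026 ≈ 0.179337 and Q = 56/1026 ≈ 0.054581.
Under the Kimura two-parameter model, d = −½ ln(1 − 2P − Q) − ¼ ln(1 − 2Q).
1 − 2P − Q = 0.586745, giving −½ ln(0.586745) = 0.266582.
1 − 2Q = 0.890838, giving −¼ ln(0.890838) = 0.028898.
d = 0.266582 + 0.028898 = 0.295480.
Under a molecular clock d = 2μt, so t = d/(2μ) = 0.295480 / (2 × 0.038) = 3.89 Myr.

3.89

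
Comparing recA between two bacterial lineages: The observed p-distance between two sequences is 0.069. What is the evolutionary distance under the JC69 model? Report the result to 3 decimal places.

0.072

d = −(3/4) ln(1 − 4p/3) = −0.75 ln(1 − 0.092) = −0.75 ln(0.908)
  = −0.75 × (-0.096511) = 0.072383 substitutions/site.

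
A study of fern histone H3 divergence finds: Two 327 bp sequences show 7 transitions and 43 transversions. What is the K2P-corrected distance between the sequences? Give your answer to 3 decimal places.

P = 7/327 ≈ 0.021407 and Q = 43/327 ≈ 0.131498.
Under the Kimura two-parameter model, d = −½ ln(1 − 2P − Q) − ¼ ln(1 − 2Q).
1 − 2P − Q = 0.825688, giving −½ ln(0.825688) = 0.095769.
1 − 2Q = 0.737004, giving −¼ ln(0.737004) = 0.076290.
d = 0.095769 + 0.076290 = 0.172059.

0.172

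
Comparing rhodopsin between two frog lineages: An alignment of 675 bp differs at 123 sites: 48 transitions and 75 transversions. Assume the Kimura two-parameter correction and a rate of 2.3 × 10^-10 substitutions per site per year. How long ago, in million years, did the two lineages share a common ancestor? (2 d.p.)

P = 48/675 ≈ 0.071111 and Q = 75/675 ≈ 0.111111.
Under the Kimura two-parameter model, d = −½ ln(1 − 2P − Q) − ¼ ln(1 − 2Q).
1 − 2P − Q = 0.746667, giving −½ ln(0.746667) = 0.146068.
1 − 2Q = 0.777778, giving −¼ ln(0.777778) = 0.062829.
d = 0.146068 + 0.062829 = 0.208897.
Under a molecular clock d = 2μt, so t = d/(2μ) = 0.208897 / (2 × 2.3 × 10^-10) = 454.12 million years.

454.12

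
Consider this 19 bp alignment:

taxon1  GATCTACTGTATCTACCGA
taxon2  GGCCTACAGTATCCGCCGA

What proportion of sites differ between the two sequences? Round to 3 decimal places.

The sequences differ at 5 of 19 positions (sites 2, 3, 8, 14, 15).
p = 5/19 = 0.263157… ≈ 0.263 (to 3 d.p.).

0.263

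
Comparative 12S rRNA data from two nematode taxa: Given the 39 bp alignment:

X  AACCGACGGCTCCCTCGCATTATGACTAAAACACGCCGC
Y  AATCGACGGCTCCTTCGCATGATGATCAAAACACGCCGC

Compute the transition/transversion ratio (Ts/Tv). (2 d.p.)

4.00

Transitions are A↔G and C↔T; transversions are all other mismatches.
Transitions: 4. Transversions: 1.
R = 4/1 = 4.00.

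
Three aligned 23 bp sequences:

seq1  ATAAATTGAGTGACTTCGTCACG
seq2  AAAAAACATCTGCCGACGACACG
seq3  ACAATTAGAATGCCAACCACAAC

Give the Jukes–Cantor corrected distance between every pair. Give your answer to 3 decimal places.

seq1–seq2: 10/23 sites differ → p ≈ 0.434783, d = −0.75 ln(1 − 0.579711) = 0.650110 ≈ 0.650.
seq1–seq3: 11/23 sites differ → p ≈ 0.478261, d = −0.75 ln(1 − 0.637681) = 0.761423 ≈ 0.761.
seq2–seq3: 11/23 sites differ → p ≈ 0.478261, d = −0.75 ln(1 − 0.637681) = 0.761423 ≈ 0.761.

d(seq1,seq2) = 0.650, d(seq1,seq3) = 0.761, d(seq2,seq3) = 0.761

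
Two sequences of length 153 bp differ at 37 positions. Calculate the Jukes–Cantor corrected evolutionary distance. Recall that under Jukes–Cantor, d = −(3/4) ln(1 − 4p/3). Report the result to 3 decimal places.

0.292

p = 37/153 ≈ 0.24183.
d = −(3/4) ln(1 − 4p/3) = −0.75 ln(1 − 0.32244) = −0.75 ln(0.67756)
  = −0.75 × (-0.389257) = 0.291943 substitutions/site.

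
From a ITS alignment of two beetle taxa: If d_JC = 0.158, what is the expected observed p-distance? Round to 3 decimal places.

0.142

p = (3/4)(1 − e^(−4d/3)) = 0.75 × (1 − e^(-0.210667)) = 0.75 × (1 − 0.810044) = 0.142467.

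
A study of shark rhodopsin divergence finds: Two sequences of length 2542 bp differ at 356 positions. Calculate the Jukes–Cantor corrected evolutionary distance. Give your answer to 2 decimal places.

0.16

p = 356/2542 ≈ 0.140047.
d = −(3/4) ln(1 − 4p/3) = −0.75 ln(1 − 0.186729) = −0.75 ln(0.813271)
  = −0.75 × (-0.206691) = 0.155018 substitutions/site.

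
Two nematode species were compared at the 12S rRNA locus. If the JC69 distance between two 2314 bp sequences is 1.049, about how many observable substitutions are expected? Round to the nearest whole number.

1307

Invert JC69: p = (3/4)(1 − e^(−4d/3)) = 0.75 × (1 − e^(-1.398667)) = 0.75 × (1 − 0.246926) = 0.564806.
Expected differing sites = pL ≈ 0.564806 × 2314 = 1306.961084 ≈ 1307.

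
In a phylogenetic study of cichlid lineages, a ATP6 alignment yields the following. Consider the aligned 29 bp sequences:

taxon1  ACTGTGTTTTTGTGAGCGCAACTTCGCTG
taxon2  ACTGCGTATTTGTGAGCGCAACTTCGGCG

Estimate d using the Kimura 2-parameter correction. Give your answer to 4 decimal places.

Of 29 sites, 2 differences are transitions and 2 are transversions, so P = 2/29 ≈ 0.068966 and Q = 2/29 ≈ 0.068966.
Under the Kimura two-parameter model, d = −½ ln(1 − 2P − Q) − ¼ ln(1 − 2Q).
1 − 2P − Q = 0.793102, giving −½ ln(0.793102) = 0.115902.
1 − 2Q = 0.862068, giving −¼ ln(0.862068) = 0.037105.
d = 0.115902 + 0.037105 = 0.153007.

0.1530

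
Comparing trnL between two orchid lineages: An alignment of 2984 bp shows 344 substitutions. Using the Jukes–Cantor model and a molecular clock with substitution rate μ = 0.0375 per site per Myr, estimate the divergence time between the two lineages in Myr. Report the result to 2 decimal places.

1.67

p = 344/2984 ≈ 0.115282.
d = −(3/4) ln(1 − 4p/3) = −0.75 ln(1 − 0.153709) = −0.75 ln(0.846291)
  = −0.75 × (-0.166892) = 0.125169 substitutions/site.
Under a molecular clock d = 2μt, so t = d/(2μ) = 0.125169 / (2 × 0.0375) = 1.67 Myr.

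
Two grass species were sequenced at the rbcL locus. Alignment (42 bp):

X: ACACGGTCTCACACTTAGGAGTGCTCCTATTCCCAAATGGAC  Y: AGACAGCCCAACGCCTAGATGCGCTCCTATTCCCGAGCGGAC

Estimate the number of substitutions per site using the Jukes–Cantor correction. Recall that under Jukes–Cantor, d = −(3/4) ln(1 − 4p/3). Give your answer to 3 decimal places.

0.399

The sequences differ at 13 of 42 sites, so p = 13/42 ≈ 0.309524.
d = −(3/4) ln(1 − 4p/3) = −0.75 ln(1 − 0.412699) = −0.75 ln(0.587301)
  = −0.75 × (-0.532218) = 0.399164 substitutions/site.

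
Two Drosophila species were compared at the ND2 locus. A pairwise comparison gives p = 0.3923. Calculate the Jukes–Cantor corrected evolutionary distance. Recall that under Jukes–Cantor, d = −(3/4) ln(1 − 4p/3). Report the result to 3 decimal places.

d = −(3/4) ln(1 − 4p/3) = −0.75 ln(1 − 0.523067) = −0.75 ln(0.476933)
  = −0.75 × (-0.740379) = 0.555284 substitutions/site.

0.555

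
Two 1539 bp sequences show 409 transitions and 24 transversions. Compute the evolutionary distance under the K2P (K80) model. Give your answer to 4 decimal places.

P = 409/1539 ≈ 0.265757 and Q = 24/1539 ≈ 0.015595.
Under the Kimura two-parameter model, d = −½ ln(1 − 2P − Q) − ¼ ln(1 − 2Q).
1 − 2P − Q = 0.452891, giving −½ ln(0.452891) = 0.396052.
1 − 2Q = 0.96881, giving −¼ ln(0.96881) = 0.007922.
d = 0.396052 + 0.007922 = 0.403974.

0.4040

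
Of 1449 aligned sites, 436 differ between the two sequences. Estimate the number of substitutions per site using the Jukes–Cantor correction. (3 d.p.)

0.385

p = 436/1449 ≈ 0.300897.
d = −(3/4) ln(1 − 4p/3) = −0.75 ln(1 − 0.401196) = −0.75 ln(0.598804)
  = −0.75 × (-0.512821) = 0.384616 substitutions/site.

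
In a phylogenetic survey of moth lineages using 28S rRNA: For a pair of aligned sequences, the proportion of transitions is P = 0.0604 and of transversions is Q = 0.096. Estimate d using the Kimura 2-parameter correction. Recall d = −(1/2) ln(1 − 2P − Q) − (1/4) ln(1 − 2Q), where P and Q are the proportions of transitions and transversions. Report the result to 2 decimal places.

0.18

Under the Kimura two-parameter model, d = −½ ln(1 − 2P − Q) − ¼ ln(1 − 2Q).
1 − 2P − Q = 0.7832, giving −½ ln(0.7832) = 0.122184.
1 − 2Q = 0.808, giving −¼ ln(0.808) = 0.053298.
d = 0.122184 + 0.053298 = 0.175482.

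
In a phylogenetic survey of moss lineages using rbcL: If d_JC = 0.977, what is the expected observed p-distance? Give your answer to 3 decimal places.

0.546

p = (3/4)(1 − e^(−4d/3)) = 0.75 × (1 − e^(-1.302667)) = 0.75 × (1 − 0.271806) = 0.546146.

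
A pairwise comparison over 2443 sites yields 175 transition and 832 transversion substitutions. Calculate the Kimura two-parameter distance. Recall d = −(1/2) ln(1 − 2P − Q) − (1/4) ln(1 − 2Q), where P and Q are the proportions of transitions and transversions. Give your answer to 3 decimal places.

P = 175/2443 ≈ 0.071633 and Q = 832/2443 ≈ 0.340565.
Under the Kimura two-parameter model, d = −½ ln(1 − 2P − Q) − ¼ ln(1 − 2Q).
1 − 2P − Q = 0.516169, giving −½ ln(0.516169) = 0.330661.
1 − 2Q = 0.31887, giving −¼ ln(0.31887) = 0.285743.
d = 0.330661 + 0.285743 = 0.616404.

0.616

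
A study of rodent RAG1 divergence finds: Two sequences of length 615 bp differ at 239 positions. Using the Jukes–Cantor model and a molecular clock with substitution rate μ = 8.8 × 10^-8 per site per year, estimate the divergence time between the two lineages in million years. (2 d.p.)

3.11

p = 239/615 ≈ 0.388618.
d = −(3/4) ln(1 − 4p/3) = −0.75 ln(1 − 0.518157) = −0.75 ln(0.481843)
  = −0.75 × (-0.730137) = 0.547603 substitutions/site.
Under a molecular clock d = 2μt, so t = d/(2μ) = 0.547603 / (2 × 8.8 × 10^-8) = 3.11 million years.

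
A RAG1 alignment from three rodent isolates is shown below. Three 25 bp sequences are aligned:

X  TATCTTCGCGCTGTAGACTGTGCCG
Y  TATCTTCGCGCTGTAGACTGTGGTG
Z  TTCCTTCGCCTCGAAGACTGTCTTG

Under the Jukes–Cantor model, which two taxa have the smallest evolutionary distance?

X–Y: 2/25 differ, p = 0.080, d = 0.085.
X–Z: 9/25 differ, p = 0.360, d = 0.490.
Y–Z: 8/25 differ, p = 0.320, d = 0.417.
The smallest distance is between X and Y.

X and Y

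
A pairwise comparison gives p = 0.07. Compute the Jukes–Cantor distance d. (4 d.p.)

0.0735

d = −(3/4) ln(1 − 4p/3) = −0.75 ln(1 − 0.093333) = −0.75 ln(0.906667)
  = −0.75 × (-0.097980) = 0.073485 substitutions/site.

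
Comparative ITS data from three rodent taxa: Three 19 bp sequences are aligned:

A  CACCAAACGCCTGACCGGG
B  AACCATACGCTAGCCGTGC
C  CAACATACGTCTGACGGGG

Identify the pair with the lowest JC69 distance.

A–B: 8/19 differ, p = 0.421, d = 0.618.
A–C: 4/19 differ, p = 0.211, d = 0.247.
B–C: 8/19 differ, p = 0.421, d = 0.618.
The smallest distance is between A and C.

A and C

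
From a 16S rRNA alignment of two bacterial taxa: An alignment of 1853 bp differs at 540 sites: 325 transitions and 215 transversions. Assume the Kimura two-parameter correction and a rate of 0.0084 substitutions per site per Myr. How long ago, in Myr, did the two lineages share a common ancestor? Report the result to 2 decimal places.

P = 325/1853 ≈ 0.175391 and Q = 215/1853 ≈ 0.116028.
Under the Kimura two-parameter model, d = −½ ln(1 − 2P − Q) − ¼ ln(1 − 2Q).
1 − 2P − Q = 0.53319, giving −½ ln(0.53319) = 0.314439.
1 − 2Q = 0.767944, giving −¼ ln(0.767944) = 0.066010.
d = 0.314439 + 0.066010 = 0.380449.
Under a molecular clock d = 2μt, so t = d/(2μ) = 0.380449 / (2 × 0.0084) = 22.65 Myr.

22.65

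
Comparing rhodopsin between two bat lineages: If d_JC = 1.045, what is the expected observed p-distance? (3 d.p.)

0.564

p = (3/4)(1 − e^(−4d/3)) = 0.75 × (1 − e^(-1.393333)) = 0.75 × (1 − 0.248247) = 0.563815.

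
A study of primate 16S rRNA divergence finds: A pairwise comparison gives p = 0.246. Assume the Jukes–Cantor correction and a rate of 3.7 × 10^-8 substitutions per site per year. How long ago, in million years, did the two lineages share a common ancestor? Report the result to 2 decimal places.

4.03

d = −(3/4) ln(1 − 4p/3) = −0.75 ln(1 − 0.328) = −0.75 ln(0.672)
  = −0.75 × (-0.397497) = 0.298123 substitutions/site.
Under a molecular clock d = 2μt, so t = d/(2μ) = 0.298123 / (2 × 3.7 × 10^-8) = 4.03 million years.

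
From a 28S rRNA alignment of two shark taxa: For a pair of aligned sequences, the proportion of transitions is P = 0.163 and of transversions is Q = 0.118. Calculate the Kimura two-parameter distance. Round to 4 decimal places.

Under the Kimura two-parameter model, d = −½ ln(1 − 2P − Q) − ¼ ln(1 − 2Q).
1 − 2P − Q = 0.556, giving −½ ln(0.556) = 0.293493.
1 − 2Q = 0.764, giving −¼ ln(0.764) = 0.067297.
d = 0.293493 + 0.067297 = 0.360790.

0.3608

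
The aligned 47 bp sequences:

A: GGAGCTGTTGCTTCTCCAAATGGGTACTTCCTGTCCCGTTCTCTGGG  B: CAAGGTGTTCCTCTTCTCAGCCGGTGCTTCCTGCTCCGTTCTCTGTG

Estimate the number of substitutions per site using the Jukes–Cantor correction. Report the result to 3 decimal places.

0.416

The sequences differ at 15 of 47 sites, so p = 15/47 ≈ 0.319149.
d = −(3/4) ln(1 − 4p/3) = −0.75 ln(1 − 0.425532) = −0.75 ln(0.574468)
  = −0.75 × (-0.554311) = 0.415733 substitutions/site.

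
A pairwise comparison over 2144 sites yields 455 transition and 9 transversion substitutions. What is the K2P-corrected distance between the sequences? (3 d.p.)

P = 455/2144 ≈ 0.21222 and Q = 9/2144 ≈ 0.004198.
Under the Kimura two-parameter model, d = −½ ln(1 − 2P − Q) − ¼ ln(1 − 2Q).
1 − 2P − Q = 0.571362, giving −½ ln(0.571362) = 0.279866.
1 − 2Q = 0.991604, giving −¼ ln(0.991604) = 0.002108.
d = 0.279866 + 0.002108 = 0.281974.

0.282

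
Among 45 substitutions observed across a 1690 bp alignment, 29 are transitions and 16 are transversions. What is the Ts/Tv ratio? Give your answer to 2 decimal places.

R = 29/16 = 1.8125 ≈ 1.81 (to 2 d.p.).

1.81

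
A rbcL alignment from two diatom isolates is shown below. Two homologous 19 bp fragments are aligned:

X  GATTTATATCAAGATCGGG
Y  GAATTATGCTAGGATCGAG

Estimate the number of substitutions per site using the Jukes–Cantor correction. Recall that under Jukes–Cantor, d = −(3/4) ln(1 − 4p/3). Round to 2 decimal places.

0.41

The sequences differ at 6 of 19 sites (3, 8, 9, 10, 12, 18), so p = 6/19 ≈ 0.315789.
d = −(3/4) ln(1 − 4p/3) = −0.75 ln(1 − 0.421052) = −0.75 ln(0.578948)
  = −0.75 × (-0.546543) = 0.409907 substitutions/site.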